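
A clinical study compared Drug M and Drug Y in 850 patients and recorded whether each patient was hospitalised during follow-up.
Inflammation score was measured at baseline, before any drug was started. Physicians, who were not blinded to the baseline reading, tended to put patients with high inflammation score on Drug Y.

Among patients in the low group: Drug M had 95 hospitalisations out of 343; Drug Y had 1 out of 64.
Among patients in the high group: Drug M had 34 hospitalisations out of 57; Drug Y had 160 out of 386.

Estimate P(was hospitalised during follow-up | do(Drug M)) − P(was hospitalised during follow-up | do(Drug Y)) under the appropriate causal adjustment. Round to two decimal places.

+0.22

Since inflammation score is a pre-existing factor (not a product of the drug) and it affects the outcome on its own, it is a confounder. The stratified rates, not the pooled rate, identify the causal effect.
Adjusting over the population distribution of inflammation score: 0.479·(0.277−0.016) + 0.521·(0.596−0.415) = +0.220.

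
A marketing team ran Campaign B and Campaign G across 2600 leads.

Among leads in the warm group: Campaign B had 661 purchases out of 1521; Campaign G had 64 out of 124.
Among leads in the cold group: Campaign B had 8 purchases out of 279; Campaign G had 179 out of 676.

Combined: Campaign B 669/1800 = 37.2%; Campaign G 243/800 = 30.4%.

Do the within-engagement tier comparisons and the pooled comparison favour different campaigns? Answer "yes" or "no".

yes

Within each engagement tier level (warm 43.5% vs 51.6%; cold 2.9% vs 26.5%), Campaign G has the higher rate every time. Pooled: 37.2% vs 30.4% — Campaign B has the higher rate overall. The two comparisons disagree.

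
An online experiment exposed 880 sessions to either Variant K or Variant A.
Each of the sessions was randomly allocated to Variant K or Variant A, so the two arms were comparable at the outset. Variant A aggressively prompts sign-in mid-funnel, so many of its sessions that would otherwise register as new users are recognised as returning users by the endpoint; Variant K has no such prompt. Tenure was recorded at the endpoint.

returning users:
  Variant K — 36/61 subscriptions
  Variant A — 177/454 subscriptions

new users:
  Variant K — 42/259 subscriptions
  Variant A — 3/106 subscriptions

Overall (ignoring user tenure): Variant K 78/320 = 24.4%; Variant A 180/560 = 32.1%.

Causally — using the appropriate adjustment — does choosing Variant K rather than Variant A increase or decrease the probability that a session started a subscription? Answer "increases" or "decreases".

The stratified and pooled comparisons disagree (Variant K wins within each user tenure; Variant A wins overall), so the answer turns on the causal role of user tenure.
Because the variant influences user tenure, user tenure is a post-treatment mediator, not a confounder. Stratifying on it would bias the estimate; the causal effect is the crude pooled difference.
Pooled: Variant K 24.4% vs Variant A 32.1%; Variant A is higher overall.

decreases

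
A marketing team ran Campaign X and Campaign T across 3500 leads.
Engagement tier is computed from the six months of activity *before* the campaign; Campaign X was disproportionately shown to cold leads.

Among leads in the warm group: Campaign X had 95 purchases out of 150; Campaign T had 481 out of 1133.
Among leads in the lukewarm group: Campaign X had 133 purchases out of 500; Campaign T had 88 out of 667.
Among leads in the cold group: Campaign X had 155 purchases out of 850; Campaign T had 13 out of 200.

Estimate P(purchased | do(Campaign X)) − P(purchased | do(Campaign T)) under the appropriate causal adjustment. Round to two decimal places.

+0.16

Nothing the campaign does changes engagement tier; the imbalance is an allocation artefact. With engagement tier also predicting the outcome, the pooled figure is confounded, and the within-stratum comparison is the causal one.
Adjusting over the population distribution of engagement tier: 0.367·(0.633−0.425) + 0.333·(0.266−0.132) + 0.300·(0.182−0.065) = +0.156.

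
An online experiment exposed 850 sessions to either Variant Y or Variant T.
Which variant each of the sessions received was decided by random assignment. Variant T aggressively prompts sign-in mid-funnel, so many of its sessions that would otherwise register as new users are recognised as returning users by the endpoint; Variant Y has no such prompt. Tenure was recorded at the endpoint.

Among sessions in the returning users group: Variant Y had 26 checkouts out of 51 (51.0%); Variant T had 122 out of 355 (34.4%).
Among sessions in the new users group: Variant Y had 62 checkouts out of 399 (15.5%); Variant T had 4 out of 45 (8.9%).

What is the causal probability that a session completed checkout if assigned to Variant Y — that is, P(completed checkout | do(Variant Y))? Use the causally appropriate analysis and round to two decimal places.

0.20

Within every user tenure level Variant Y has the higher rate, yet pooled Variant T does — Simpson's reversal.
User tenure is downstream of the variant. One should not condition on a consequence of treatment, so the overall rates are the right comparison.
So P(outcome | do(Variant Y)) is just the pooled rate for Variant Y: 88/450 = 0.196.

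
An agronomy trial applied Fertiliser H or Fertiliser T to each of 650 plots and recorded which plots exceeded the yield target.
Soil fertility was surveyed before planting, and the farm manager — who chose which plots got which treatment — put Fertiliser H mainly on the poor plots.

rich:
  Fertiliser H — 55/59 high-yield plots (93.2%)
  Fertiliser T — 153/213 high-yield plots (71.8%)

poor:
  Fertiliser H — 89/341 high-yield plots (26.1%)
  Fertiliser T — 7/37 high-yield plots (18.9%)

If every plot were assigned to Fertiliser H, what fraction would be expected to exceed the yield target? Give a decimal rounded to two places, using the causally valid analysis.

0.54

Soil fertility is set before the fertiliser has any effect — it is not caused by the fertiliser — and it independently drives the outcome. That makes it a confounder, so the causal comparison is within soil fertility levels.
Standardising Fertiliser H to the population soil fertility mix: 0.418·55/59 + 0.582·89/341 = 0.542.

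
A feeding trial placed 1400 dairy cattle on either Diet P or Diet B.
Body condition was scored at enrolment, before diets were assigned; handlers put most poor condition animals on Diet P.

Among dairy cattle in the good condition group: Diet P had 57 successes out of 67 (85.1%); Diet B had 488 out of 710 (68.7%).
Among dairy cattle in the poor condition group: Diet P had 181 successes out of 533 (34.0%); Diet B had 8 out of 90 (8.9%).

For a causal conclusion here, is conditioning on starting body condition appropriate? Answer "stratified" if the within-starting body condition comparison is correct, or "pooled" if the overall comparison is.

Starting body condition differs across diets for reasons unrelated to any effect of the diet itself, and it separately predicts the outcome — a classic confounder. We must compare within starting body condition levels.
Within each level — good condition: 85.1% vs 68.7%; poor condition: 34.0% vs 8.9% — Diet P is higher every time.

stratified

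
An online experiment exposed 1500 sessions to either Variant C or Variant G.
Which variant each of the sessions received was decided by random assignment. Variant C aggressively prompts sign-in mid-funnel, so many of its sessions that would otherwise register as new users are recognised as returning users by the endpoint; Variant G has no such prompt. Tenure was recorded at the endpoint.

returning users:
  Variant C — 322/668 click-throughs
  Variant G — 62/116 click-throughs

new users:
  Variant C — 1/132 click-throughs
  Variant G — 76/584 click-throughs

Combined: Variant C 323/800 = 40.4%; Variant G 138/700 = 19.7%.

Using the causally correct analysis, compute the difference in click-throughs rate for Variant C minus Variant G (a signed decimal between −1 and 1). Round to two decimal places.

+0.21

User tenure here is a post-treatment variable shaped by the variant; conditioning on it would introduce bias rather than remove it. The overall comparison is the causal one.
The causal difference is the pooled difference: 0.404 − 0.197 = +0.207.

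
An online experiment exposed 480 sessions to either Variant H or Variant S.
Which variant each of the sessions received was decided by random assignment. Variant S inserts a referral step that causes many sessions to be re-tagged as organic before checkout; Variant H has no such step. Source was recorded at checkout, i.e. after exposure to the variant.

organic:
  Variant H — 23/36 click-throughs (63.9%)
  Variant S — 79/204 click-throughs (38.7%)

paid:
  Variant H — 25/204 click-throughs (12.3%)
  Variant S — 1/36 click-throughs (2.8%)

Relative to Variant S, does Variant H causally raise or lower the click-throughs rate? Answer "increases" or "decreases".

decreases

The distribution of traffic source is itself part of what the variant does — it is an intermediate outcome. Holding it fixed would remove that part of the effect; the total effect is the pooled difference.
Pooled: Variant H 20.0% vs Variant S 33.3%; Variant S is higher overall.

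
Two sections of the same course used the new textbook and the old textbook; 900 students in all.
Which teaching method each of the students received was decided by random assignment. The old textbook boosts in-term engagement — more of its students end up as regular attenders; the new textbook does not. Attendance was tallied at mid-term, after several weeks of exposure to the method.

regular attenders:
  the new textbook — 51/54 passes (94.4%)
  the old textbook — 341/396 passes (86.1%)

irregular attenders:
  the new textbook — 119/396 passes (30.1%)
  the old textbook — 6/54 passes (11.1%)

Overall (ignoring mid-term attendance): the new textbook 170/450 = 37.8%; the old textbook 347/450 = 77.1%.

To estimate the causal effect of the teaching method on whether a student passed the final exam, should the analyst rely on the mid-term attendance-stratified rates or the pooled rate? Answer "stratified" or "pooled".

Mid-term attendance here is a post-treatment variable shaped by the teaching method; conditioning on it would introduce bias rather than remove it. The overall comparison is the causal one.
Pooled: the new textbook 37.8% vs the old textbook 77.1%; the old textbook is higher overall.

pooled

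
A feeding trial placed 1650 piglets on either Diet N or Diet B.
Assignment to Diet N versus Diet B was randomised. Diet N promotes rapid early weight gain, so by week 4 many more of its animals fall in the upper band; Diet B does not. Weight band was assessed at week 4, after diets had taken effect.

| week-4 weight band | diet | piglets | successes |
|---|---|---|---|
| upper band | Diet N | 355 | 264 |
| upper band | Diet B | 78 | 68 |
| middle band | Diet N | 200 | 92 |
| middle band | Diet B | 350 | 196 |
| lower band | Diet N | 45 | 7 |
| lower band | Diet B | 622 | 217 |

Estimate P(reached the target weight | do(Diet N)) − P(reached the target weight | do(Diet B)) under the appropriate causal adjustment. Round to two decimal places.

+0.15

Within every week-4 weight band level Diet B has the higher rate, yet pooled Diet N does — Simpson's reversal.
The distribution of week-4 weight band is itself part of what the diet does — it is an intermediate outcome. Holding it fixed would remove that part of the effect; the total effect is the pooled difference.
The causal difference is the pooled difference: 0.605 − 0.458 = +0.147.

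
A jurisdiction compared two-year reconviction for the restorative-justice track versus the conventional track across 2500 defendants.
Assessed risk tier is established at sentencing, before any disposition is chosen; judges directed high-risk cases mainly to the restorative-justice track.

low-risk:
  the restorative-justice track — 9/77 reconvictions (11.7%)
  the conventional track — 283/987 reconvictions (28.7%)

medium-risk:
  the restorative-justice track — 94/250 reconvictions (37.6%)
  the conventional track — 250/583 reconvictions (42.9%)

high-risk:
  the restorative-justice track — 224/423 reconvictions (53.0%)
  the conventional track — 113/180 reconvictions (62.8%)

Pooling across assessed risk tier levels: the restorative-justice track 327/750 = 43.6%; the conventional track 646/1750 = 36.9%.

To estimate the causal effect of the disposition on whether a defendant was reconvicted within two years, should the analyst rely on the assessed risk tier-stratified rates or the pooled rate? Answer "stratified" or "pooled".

The stratified and pooled comparisons disagree (the restorative-justice track wins within each assessed risk tier; the conventional track wins overall), so the answer turns on the causal role of assessed risk tier.
Since assessed risk tier is a pre-existing factor (not a product of the disposition) and it affects the outcome on its own, it is a confounder. The stratified rates, not the pooled rate, identify the causal effect.
Within each level — low-risk: 11.7% vs 28.7%; medium-risk: 37.6% vs 42.9%; high-risk: 53.0% vs 62.8% — the restorative-justice track is lower every time.

stratified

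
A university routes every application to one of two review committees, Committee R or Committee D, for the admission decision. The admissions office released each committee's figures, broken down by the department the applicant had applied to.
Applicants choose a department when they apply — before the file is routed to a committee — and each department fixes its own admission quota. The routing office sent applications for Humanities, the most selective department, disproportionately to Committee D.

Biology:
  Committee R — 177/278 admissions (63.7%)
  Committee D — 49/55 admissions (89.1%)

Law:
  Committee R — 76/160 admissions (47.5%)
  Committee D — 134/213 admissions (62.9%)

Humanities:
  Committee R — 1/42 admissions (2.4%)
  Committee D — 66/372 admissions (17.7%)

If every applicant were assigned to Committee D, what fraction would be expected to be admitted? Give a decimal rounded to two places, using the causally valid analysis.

The stratified and pooled comparisons disagree (Committee D wins within each department; Committee R wins overall), so the answer turns on the causal role of department.
Here department is a common cause — it drives both which review committee a case falls under and the outcome. The crude comparison mixes populations; the stratum-specific rates are the causally relevant ones.
Standardising Committee D to the population department mix: 0.297·49/55 + 0.333·134/213 + 0.370·66/372 = 0.540.

0.54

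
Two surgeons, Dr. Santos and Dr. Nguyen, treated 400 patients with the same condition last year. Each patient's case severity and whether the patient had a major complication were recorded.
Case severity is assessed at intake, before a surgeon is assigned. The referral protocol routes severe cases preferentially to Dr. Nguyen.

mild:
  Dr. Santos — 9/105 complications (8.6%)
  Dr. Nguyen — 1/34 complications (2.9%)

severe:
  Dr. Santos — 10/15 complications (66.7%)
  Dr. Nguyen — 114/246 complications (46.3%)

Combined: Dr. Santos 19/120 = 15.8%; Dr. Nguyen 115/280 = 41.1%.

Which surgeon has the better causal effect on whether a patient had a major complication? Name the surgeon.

Within every case severity level Dr. Nguyen has the lower rate, yet pooled Dr. Santos does — Simpson's reversal.
Since case severity is a pre-existing factor (not a product of the surgeon) and it affects the outcome on its own, it is a confounder. The stratified rates, not the pooled rate, identify the causal effect.
Within each level — mild: 8.6% vs 2.9%; severe: 66.7% vs 46.3% — Dr. Nguyen is lower every time.

Dr. Nguyen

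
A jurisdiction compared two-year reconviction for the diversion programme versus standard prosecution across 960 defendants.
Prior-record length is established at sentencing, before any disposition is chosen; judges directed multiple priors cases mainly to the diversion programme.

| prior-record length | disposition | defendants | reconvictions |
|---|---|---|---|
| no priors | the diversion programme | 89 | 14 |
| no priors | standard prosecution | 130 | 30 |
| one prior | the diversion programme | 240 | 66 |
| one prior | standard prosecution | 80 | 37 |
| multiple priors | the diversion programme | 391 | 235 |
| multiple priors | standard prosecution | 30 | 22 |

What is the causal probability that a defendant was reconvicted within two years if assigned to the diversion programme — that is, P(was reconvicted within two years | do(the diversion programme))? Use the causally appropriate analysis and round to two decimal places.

0.39

Within every prior-record length level the diversion programme has the lower rate, yet pooled standard prosecution does — Simpson's reversal.
Nothing the disposition does changes prior-record length; the imbalance is an allocation artefact. With prior-record length also predicting the outcome, the pooled figure is confounded, and the within-stratum comparison is the causal one.
Standardising the diversion programme to the population prior-record length mix: 0.228·14/89 + 0.333·66/240 + 0.439·235/391 = 0.391.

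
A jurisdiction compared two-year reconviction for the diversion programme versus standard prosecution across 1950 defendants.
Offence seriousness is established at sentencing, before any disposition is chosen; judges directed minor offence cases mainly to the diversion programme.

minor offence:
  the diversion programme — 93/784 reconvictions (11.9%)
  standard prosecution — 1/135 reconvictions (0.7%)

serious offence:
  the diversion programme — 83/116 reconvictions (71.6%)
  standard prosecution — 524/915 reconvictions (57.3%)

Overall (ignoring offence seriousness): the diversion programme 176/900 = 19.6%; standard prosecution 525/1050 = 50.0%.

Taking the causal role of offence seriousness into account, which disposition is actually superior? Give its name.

Within every offence seriousness level standard prosecution has the lower rate, yet pooled the diversion programme does — Simpson's reversal.
Offence seriousness is set before the disposition has any effect — it is not caused by the disposition — and it independently drives the outcome. That makes it a confounder, so the causal comparison is within offence seriousness levels.
Within each level — minor offence: 11.9% vs 0.7%; serious offence: 71.6% vs 57.3% — standard prosecution is lower every time.

standard prosecution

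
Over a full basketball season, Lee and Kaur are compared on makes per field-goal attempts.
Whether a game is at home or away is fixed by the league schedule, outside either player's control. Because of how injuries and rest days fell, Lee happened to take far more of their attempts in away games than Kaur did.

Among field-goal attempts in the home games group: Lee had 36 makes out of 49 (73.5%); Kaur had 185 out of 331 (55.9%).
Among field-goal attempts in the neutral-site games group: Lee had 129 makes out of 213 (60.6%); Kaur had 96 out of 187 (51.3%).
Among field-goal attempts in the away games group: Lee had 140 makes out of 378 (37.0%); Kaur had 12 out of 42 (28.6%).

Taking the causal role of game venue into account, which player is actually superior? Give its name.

Lee

Since game venue is a pre-existing factor (not a product of the player) and it affects the outcome on its own, it is a confounder. The stratified rates, not the pooled rate, identify the causal effect.
Within each level — home games: 73.5% vs 55.9%; neutral-site games: 60.6% vs 51.3%; away games: 37.0% vs 28.6% — Lee is higher every time.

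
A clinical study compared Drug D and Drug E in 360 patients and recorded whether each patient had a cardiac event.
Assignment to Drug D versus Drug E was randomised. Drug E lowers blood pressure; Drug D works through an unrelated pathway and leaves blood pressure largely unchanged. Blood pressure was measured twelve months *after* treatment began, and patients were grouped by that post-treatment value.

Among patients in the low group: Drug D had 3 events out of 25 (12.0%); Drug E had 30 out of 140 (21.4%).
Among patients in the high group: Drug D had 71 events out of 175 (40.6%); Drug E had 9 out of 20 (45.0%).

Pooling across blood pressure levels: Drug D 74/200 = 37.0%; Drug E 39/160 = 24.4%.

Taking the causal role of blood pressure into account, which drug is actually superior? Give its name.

Drug E

Blood pressure lies on the pathway drug → blood pressure → outcome, so adjusting for it blocks the indirect effect. For the total causal effect of drug, use the unadjusted pooled rates.
Pooled: Drug D 37.0% vs Drug E 24.4%; Drug E is lower overall.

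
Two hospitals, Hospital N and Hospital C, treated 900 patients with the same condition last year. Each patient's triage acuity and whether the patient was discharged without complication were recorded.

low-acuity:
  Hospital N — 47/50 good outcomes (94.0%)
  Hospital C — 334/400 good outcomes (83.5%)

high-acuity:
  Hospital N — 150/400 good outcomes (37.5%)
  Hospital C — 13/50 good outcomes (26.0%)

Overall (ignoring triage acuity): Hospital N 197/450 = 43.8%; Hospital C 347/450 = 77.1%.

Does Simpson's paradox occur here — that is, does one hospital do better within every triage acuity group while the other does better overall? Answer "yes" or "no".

Within each triage acuity level (low-acuity 94.0% vs 83.5%; high-acuity 37.5% vs 26.0%), Hospital N has the higher rate every time. Pooled: 43.8% vs 77.1% — Hospital C has the higher rate overall. The two comparisons disagree.

yes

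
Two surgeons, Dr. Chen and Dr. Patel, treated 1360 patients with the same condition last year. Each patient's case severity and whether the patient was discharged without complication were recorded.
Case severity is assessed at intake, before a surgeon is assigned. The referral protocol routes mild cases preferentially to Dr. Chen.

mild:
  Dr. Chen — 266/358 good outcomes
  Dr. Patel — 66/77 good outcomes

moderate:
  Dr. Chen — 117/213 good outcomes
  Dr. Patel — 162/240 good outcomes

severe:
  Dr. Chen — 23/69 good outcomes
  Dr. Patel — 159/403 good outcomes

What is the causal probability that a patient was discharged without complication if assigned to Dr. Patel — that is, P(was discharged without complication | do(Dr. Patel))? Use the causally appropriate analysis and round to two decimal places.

0.64

The stratified and pooled comparisons disagree (Dr. Patel wins within each case severity; Dr. Chen wins overall), so the answer turns on the causal role of case severity.
Here case severity is a common cause — it drives both which surgeon a case falls under and the outcome. The crude comparison mixes populations; the stratum-specific rates are the causally relevant ones.
Standardising Dr. Patel to the population case severity mix: 0.320·66/77 + 0.333·162/240 + 0.347·159/403 = 0.636.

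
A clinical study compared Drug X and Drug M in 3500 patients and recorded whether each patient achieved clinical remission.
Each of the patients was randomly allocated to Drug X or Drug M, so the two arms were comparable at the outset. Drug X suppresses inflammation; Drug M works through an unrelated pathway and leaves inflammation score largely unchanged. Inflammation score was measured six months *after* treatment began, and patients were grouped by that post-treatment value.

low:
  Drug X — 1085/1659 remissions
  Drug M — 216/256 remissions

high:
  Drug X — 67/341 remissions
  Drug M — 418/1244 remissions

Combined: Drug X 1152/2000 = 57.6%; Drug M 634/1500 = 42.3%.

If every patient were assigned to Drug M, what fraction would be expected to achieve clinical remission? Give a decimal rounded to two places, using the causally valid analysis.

Because the drug influences inflammation score, inflammation score is a post-treatment mediator, not a confounder. Stratifying on it would bias the estimate; the causal effect is the crude pooled difference.
So P(outcome | do(Drug M)) is just the pooled rate for Drug M: 634/1500 = 0.423.

0.42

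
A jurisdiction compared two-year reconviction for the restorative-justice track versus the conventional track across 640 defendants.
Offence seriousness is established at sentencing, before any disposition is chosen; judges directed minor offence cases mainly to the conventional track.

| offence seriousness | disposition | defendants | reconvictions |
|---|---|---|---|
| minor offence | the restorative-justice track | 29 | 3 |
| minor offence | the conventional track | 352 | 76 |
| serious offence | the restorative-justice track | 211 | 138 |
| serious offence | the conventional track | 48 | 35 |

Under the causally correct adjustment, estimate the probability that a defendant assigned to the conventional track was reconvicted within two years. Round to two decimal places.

0.42

Within every offence seriousness level the restorative-justice track has the lower rate, yet pooled the conventional track does — Simpson's reversal.
Since offence seriousness is a pre-existing factor (not a product of the disposition) and it affects the outcome on its own, it is a confounder. The stratified rates, not the pooled rate, identify the causal effect.
Standardising the conventional track to the population offence seriousness mix: 0.595·76/352 + 0.405·35/48 = 0.424.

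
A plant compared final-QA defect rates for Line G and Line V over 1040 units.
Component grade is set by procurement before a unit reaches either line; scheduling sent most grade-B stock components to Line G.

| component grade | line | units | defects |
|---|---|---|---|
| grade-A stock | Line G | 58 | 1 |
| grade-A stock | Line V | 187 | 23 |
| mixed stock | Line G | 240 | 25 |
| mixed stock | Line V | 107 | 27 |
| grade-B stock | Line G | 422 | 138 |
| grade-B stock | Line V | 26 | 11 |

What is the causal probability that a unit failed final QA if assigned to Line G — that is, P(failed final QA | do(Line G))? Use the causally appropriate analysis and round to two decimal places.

Within every component grade level Line G has the lower rate, yet pooled Line V does — Simpson's reversal.
Component grade differs across lines for reasons unrelated to any effect of the line itself, and it separately predicts the outcome — a classic confounder. We must compare within component grade levels.
Standardising Line G to the population component grade mix: 0.236·1/58 + 0.334·25/240 + 0.431·138/422 = 0.180.

0.18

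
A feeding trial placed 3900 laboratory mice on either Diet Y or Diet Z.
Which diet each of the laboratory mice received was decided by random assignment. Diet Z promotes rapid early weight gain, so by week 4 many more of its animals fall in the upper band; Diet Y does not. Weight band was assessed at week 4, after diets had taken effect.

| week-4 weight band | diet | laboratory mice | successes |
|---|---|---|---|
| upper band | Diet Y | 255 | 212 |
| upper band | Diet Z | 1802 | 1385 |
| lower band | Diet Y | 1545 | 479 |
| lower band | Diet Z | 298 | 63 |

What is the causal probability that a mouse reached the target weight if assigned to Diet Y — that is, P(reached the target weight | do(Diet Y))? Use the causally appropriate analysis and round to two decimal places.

0.38

Diet Y is higher inside every week-4 weight band stratum but Diet Z is higher in aggregate. Whether to stratify depends on how week-4 weight band relates to the diet.
Week-4 weight band lies on the pathway diet → week-4 weight band → outcome, so adjusting for it blocks the indirect effect. For the total causal effect of diet, use the unadjusted pooled rates.
So P(outcome | do(Diet Y)) is just the pooled rate for Diet Y: 691/1800 = 0.384.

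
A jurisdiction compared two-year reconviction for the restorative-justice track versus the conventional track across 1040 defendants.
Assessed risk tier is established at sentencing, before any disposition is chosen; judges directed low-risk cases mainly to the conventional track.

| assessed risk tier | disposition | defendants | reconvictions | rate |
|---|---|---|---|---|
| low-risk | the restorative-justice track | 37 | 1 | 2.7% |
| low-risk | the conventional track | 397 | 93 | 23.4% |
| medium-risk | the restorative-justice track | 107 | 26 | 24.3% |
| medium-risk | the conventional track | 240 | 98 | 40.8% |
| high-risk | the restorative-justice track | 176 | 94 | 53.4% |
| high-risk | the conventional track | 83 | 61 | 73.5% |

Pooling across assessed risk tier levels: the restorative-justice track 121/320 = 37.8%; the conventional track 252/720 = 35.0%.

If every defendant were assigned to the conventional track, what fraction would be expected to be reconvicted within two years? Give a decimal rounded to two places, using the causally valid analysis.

Within every assessed risk tier level the restorative-justice track has the lower rate, yet pooled the conventional track does — Simpson's reversal.
Nothing the disposition does changes assessed risk tier; the imbalance is an allocation artefact. With assessed risk tier also predicting the outcome, the pooled figure is confounded, and the within-stratum comparison is the causal one.
Standardising the conventional track to the population assessed risk tier mix: 0.417·93/397 + 0.334·98/240 + 0.249·61/83 = 0.417.

0.42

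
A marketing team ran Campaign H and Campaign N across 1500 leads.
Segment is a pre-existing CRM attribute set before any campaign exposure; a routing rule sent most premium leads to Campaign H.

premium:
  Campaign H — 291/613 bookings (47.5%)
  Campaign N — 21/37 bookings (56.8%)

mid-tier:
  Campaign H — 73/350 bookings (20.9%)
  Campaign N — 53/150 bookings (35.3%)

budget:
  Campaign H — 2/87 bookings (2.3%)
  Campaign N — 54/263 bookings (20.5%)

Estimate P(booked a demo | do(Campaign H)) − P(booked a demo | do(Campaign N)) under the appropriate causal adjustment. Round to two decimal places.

Campaign N is higher inside every customer segment stratum but Campaign H is higher in aggregate. Whether to stratify depends on how customer segment relates to the campaign.
Nothing the campaign does changes customer segment; the imbalance is an allocation artefact. With customer segment also predicting the outcome, the pooled figure is confounded, and the within-stratum comparison is the causal one.
Adjusting over the population distribution of customer segment: 0.433·(0.475−0.568) + 0.333·(0.209−0.353) + 0.233·(0.023−0.205) = -0.131.

-0.13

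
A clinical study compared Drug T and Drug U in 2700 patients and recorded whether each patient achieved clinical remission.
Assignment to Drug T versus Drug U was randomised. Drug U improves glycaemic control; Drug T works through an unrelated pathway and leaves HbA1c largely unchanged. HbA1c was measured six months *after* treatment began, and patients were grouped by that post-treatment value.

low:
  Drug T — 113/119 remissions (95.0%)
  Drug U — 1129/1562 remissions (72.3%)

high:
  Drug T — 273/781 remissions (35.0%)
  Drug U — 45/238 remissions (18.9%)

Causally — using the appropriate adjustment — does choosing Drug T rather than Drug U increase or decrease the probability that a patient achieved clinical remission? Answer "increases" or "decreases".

Because the drug influences HbA1c, HbA1c is a post-treatment mediator, not a confounder. Stratifying on it would bias the estimate; the causal effect is the crude pooled difference.
Pooled: Drug T 42.9% vs Drug U 65.2%; Drug U is higher overall.

decreases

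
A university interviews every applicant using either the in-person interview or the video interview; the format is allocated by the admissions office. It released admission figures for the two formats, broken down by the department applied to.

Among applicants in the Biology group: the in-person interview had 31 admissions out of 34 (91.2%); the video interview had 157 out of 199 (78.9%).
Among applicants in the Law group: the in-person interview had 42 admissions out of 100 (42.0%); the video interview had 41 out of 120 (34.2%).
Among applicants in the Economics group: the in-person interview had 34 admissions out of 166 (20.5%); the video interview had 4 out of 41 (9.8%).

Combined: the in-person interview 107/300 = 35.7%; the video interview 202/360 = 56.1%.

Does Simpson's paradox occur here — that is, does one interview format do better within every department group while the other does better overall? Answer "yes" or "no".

Within each department level (Biology 91.2% vs 78.9%; Law 42.0% vs 34.2%; Economics 20.5% vs 9.8%), the in-person interview has the higher rate every time. Pooled: 35.7% vs 56.1% — the video interview has the higher rate overall. The two comparisons disagree.

yes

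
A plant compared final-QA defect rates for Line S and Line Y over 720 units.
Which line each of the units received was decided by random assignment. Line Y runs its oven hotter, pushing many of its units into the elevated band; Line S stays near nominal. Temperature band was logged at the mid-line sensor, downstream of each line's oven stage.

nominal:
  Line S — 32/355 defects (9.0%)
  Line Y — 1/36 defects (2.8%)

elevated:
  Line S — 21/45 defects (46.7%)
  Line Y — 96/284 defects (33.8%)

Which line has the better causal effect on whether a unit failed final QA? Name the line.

Line S

The in-process temperature band-specific comparison favours Line Y throughout, but the pooled figures favour Line S. The question is whether to condition on in-process temperature band.
In-process temperature band is downstream of the line. One should not condition on a consequence of treatment, so the overall rates are the right comparison.
Pooled: Line S 13.2% vs Line Y 30.3%; Line S is lower overall.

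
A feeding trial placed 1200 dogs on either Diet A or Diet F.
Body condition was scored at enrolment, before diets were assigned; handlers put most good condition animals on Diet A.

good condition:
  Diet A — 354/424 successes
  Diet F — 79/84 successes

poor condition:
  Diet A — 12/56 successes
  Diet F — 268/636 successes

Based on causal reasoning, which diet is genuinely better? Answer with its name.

The starting body condition-specific comparison favours Diet F throughout, but the pooled figures favour Diet A. The question is whether to condition on starting body condition.
Starting body condition is set before the diet has any effect — it is not caused by the diet — and it independently drives the outcome. That makes it a confounder, so the causal comparison is within starting body condition levels.
Within each level — good condition: 83.5% vs 94.0%; poor condition: 21.4% vs 42.1% — Diet F is higher every time.

Diet F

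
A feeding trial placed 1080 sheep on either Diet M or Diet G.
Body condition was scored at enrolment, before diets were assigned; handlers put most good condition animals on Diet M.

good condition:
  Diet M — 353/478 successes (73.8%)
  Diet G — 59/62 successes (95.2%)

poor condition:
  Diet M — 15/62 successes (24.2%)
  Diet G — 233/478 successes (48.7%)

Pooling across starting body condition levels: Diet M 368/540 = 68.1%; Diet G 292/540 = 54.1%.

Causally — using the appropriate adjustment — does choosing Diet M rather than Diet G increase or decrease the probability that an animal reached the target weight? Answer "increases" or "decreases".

decreases

Starting body condition satisfies the back-door criterion: it is not a descendant of the diet, and it blocks the spurious path from diet to outcome. Adjusting for it (i.e., using the within-starting body condition rates) gives the causal effect.
Within each level — good condition: 73.8% vs 95.2%; poor condition: 24.2% vs 48.7% — Diet G is higher every time.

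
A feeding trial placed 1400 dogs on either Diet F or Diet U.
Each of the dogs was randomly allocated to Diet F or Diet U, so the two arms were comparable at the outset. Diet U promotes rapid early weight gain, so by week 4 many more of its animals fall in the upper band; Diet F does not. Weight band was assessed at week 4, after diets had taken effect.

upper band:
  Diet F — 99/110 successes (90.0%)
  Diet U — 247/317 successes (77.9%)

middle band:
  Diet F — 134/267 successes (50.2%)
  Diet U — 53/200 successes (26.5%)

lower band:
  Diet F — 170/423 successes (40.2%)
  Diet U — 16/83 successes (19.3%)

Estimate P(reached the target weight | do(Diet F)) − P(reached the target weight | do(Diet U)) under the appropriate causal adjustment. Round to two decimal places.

-0.02

Stratifying would compare diets among dogs the diets themselves sorted into week-4 weight band groups — a form of selection on an intermediate. The unconditioned pooled rates give the total causal effect.
The causal difference is the pooled difference: 0.504 − 0.527 = -0.023.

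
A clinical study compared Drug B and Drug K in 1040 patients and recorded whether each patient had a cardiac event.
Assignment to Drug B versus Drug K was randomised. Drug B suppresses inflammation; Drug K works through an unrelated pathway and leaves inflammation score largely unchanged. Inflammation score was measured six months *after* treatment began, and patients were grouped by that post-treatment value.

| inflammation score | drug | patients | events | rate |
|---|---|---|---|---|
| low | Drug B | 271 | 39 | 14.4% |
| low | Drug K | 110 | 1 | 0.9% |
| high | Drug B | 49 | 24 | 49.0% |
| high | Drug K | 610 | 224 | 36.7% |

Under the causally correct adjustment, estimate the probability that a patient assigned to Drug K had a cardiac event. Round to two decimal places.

0.31

The inflammation score-specific comparison favours Drug K throughout, but the pooled figures favour Drug B. The question is whether to condition on inflammation score.
Inflammation score here is a post-treatment variable shaped by the drug; conditioning on it would introduce bias rather than remove it. The overall comparison is the causal one.
So P(outcome | do(Drug K)) is just the pooled rate for Drug K: 225/720 = 0.312.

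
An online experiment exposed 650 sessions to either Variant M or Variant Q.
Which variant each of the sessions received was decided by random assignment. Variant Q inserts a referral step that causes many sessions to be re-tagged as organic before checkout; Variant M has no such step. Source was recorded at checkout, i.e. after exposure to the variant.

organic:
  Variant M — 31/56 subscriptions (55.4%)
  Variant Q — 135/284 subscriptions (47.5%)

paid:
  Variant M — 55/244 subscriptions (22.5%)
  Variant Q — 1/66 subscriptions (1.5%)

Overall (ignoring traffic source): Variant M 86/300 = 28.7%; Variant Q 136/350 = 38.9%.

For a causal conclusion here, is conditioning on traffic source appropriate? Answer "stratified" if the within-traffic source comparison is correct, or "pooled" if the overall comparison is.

The traffic source-specific comparison favours Variant M throughout, but the pooled figures favour Variant Q. The question is whether to condition on traffic source.
The distribution of traffic source is itself part of what the variant does — it is an intermediate outcome. Holding it fixed would remove that part of the effect; the total effect is the pooled difference.
Pooled: Variant M 28.7% vs Variant Q 38.9%; Variant Q is higher overall.

pooled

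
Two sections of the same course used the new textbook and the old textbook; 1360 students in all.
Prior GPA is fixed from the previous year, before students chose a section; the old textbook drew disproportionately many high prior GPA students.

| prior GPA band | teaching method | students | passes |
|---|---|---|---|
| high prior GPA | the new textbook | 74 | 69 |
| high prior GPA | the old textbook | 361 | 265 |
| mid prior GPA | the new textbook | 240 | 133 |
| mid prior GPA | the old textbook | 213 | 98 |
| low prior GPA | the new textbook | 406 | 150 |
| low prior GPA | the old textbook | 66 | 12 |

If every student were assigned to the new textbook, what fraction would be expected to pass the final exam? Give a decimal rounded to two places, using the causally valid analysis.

0.61

The prior GPA band-specific comparison favours the new textbook throughout, but the pooled figures favour the old textbook. The question is whether to condition on prior GPA band.
Prior GPA band differs across teaching methods for reasons unrelated to any effect of the teaching method itself, and it separately predicts the outcome — a classic confounder. We must compare within prior GPA band levels.
Standardising the new textbook to the population prior GPA band mix: 0.320·69/74 + 0.333·133/240 + 0.347·150/406 = 0.611.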